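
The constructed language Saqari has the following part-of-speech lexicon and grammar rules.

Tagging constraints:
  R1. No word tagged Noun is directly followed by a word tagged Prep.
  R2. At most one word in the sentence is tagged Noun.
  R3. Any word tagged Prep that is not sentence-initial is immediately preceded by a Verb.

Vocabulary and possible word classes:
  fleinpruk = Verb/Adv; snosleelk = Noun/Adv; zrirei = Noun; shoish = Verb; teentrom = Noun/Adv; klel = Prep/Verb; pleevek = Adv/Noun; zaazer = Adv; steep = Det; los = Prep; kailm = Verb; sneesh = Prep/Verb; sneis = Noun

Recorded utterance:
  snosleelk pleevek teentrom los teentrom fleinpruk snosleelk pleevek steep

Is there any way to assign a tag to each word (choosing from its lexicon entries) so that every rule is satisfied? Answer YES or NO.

NO

Candidates per position — 1:snosleelk {Noun,Adv}; 2:pleevek {Adv,Noun}; 3:teentrom {Noun,Adv}; 4:los {Prep}; 5:teentrom {Noun,Adv}; 6:fleinpruk {Verb,Adv}; 7:snosleelk {Noun,Adv}; 8:pleevek {Adv,Noun}; 9:steep {Det}.
Rule 3 cannot be satisfied by any choice of tags from the lexicon.
So there is no consistent tagging.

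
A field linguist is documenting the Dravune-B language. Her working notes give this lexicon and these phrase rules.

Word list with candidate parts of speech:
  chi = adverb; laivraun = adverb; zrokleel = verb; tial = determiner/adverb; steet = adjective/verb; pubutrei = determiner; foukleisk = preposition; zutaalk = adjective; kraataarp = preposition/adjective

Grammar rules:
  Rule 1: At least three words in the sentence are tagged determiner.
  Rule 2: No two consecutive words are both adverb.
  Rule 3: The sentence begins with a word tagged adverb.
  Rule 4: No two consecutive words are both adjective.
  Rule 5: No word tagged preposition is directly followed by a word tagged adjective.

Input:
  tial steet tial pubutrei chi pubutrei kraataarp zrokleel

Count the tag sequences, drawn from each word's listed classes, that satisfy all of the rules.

4

Candidates per position — 1:tial {determiner,adverb}; 2:steet {adjective,verb}; 3:tial {determiner,adverb}; 4:pubutrei {determiner}; 5:chi {adverb}; 6:pubutrei {determiner}; 7:kraataarp {preposition,adjective}; 8:zrokleel {verb}.
There are 16 candidate sequences in total.
The sequences that satisfy every rule: adverb adjective determiner determiner adverb determiner preposition verb; adverb adjective determiner determiner adverb determiner adjective verb; adverb verb determiner determiner adverb determiner preposition verb; adverb verb determiner determiner adverb determiner adjective verb.
Count = 4.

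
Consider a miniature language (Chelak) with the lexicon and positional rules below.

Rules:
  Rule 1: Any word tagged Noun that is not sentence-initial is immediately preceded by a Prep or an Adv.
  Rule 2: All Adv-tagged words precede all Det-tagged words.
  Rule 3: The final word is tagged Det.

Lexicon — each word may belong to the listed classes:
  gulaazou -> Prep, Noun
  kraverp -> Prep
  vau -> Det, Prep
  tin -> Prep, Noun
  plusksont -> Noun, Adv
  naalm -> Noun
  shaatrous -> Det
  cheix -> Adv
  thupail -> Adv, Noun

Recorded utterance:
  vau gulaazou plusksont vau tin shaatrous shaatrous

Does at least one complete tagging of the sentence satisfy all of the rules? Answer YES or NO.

YES

Candidates per position — 1:vau {Det,Prep}; 2:gulaazou {Prep,Noun}; 3:plusksont {Noun,Adv}; 4:vau {Det,Prep}; 5:tin {Prep,Noun}; 6:shaatrous {Det}; 7:shaatrous {Det}.
One satisfying assignment: Prep Prep Noun Det Prep Det Det.
Check: rule 1 ok; rule 2 ok; rule 3 ok.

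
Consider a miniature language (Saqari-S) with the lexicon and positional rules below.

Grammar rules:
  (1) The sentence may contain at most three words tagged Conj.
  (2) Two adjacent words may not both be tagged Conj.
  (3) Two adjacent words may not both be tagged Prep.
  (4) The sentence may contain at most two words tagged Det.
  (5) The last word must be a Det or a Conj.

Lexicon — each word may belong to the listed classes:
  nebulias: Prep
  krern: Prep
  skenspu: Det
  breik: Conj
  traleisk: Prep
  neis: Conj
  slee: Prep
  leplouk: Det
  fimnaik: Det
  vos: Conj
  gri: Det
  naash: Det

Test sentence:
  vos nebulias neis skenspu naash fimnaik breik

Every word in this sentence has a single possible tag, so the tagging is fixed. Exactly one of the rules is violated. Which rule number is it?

4

Fixed tagging: Conj Prep Conj Det Det Det Conj.
Checking each rule: R1 pass, R2 pass, R3 pass, R4 fail, R5 pass.
Only rule 4 fails.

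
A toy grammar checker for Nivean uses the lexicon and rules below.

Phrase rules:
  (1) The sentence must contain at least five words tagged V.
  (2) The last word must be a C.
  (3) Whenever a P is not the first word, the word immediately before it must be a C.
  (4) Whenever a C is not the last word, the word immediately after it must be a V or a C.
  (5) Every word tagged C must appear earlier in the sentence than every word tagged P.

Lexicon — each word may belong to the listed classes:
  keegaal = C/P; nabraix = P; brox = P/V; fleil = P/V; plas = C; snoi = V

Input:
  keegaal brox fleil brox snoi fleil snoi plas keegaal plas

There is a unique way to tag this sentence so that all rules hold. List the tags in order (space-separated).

C V V V V V V C C C

Candidates per position — 1:keegaal {C,P}; 2:brox {P,V}; 3:fleil {P,V}; 4:brox {P,V}; 5:snoi {V}; 6:fleil {P,V}; 7:snoi {V}; 8:plas {C}; 9:keegaal {C,P}; 10:plas {C}.
Word 1 cannot be P — rule 5 would then fail for every completion. It is C.
Word 2 cannot be P — rule 4 would then fail for every completion. It is V.
Word 3 cannot be P — rule 3 would then fail for every completion. It is V.
Word 4 cannot be P — rule 3 would then fail for every completion. It is V.
Word 6 cannot be P — rule 3 would then fail for every completion. It is V.
Word 9 cannot be P — rule 4 would then fail for every completion. It is C.
The only consistent sequence is: C V V V V V V C C C.
Verifying each rule — rule 1 holds; rule 2 holds; rule 3 holds; rule 4 holds; rule 5 holds.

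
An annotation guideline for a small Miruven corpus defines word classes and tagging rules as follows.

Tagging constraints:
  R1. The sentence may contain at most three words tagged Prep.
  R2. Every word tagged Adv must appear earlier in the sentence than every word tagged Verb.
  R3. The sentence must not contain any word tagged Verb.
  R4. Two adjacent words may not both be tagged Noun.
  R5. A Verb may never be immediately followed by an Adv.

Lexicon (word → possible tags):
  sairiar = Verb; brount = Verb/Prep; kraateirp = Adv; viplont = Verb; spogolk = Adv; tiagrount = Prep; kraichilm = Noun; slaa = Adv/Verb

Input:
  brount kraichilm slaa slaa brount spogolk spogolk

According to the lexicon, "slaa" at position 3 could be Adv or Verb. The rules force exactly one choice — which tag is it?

Candidates per position — 1:brount {Verb,Prep}; 2:kraichilm {Noun}; 3:slaa {Adv,Verb}; 4:slaa {Adv,Verb}; 5:brount {Verb,Prep}; 6:spogolk {Adv}; 7:spogolk {Adv}.
Word 1 cannot be Verb — rule 2 would then fail for every completion. It is Prep.
Word 3 cannot be Verb — rule 2 would then fail for every completion. It is Adv.
Word 4 cannot be Verb — rule 2 would then fail for every completion. It is Adv.
Word 5 cannot be Verb — rule 2 would then fail for every completion. It is Prep.
The unique satisfying tagging is: Prep Noun Adv Adv Prep Adv Adv.
Checking: rule 1 ✓; rule 2 ✓; rule 3 ✓; rule 4 ✓; rule 5 ✓.

Adv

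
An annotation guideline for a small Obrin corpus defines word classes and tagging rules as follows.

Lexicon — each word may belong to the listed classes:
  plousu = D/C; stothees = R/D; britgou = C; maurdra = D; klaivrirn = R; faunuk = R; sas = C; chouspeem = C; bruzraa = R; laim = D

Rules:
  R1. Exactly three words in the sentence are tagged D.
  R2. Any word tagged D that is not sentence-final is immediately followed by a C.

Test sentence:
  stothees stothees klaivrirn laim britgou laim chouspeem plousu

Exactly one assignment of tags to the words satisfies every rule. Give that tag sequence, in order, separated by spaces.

R R R D C D C D

Candidates per position — 1:stothees {R,D}; 2:stothees {R,D}; 3:klaivrirn {R}; 4:laim {D}; 5:britgou {C}; 6:laim {D}; 7:chouspeem {C}; 8:plousu {D,C}.
If word 1 were D, no tagging could satisfy rule 2; so word 1 is R.
If word 2 were D, no tagging could satisfy rule 2; so word 2 is R.
If word 8 were C, no tagging could satisfy rule 1; so word 8 is D.
So the tagging must be: R R R D C D C D.
Rule-by-rule: rule 1 satisfied; rule 2 satisfied.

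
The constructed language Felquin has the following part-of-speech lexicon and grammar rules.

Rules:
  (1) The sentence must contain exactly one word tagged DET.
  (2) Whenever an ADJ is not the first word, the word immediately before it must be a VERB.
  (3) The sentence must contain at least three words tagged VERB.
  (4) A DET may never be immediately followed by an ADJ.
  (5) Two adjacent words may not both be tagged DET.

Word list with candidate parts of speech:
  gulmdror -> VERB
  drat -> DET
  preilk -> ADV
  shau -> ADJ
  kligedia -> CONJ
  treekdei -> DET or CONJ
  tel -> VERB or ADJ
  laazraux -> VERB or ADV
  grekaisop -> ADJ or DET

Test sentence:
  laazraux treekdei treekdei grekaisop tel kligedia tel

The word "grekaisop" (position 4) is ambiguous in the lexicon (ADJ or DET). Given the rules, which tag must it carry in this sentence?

Candidates per position — 1:laazraux {VERB,ADV}; 2:treekdei {DET,CONJ}; 3:treekdei {DET,CONJ}; 4:grekaisop {ADJ,DET}; 5:tel {VERB,ADJ}; 6:kligedia {CONJ}; 7:tel {VERB,ADJ}.
Position 1: ADV is ruled out by rule 3; that leaves VERB.
Position 4: ADJ is ruled out by rule 2; that leaves DET.
Position 5: ADJ is ruled out by rule 2; that leaves VERB.
Position 7: ADJ is ruled out by rule 2; that leaves VERB.
Position 2: DET is ruled out by rule 1; that leaves CONJ.
Position 3: DET is ruled out by rule 1; that leaves CONJ.
So the tagging must be: VERB CONJ CONJ DET VERB CONJ VERB.
Verifying each rule — rule 1 holds; rule 2 holds; rule 3 holds; rule 4 holds; rule 5 holds.

DET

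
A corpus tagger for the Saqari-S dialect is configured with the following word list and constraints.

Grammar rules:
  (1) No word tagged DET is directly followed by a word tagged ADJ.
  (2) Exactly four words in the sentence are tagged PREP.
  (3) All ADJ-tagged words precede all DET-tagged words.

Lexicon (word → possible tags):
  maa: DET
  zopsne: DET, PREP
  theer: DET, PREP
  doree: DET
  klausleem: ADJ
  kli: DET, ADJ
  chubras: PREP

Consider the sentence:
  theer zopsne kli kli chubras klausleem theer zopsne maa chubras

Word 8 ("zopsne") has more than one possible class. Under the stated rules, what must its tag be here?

DET

Candidates per position — 1:theer {DET,PREP}; 2:zopsne {DET,PREP}; 3:kli {DET,ADJ}; 4:kli {DET,ADJ}; 5:chubras {PREP}; 6:klausleem {ADJ}; 7:theer {DET,PREP}; 8:zopsne {DET,PREP}; 9:maa {DET}; 10:chubras {PREP}.
Position 1: tagging it DET would leave rule 3 unsatisfiable, so it must be PREP.
Position 2: tagging it DET would leave rule 3 unsatisfiable, so it must be PREP.
Position 3: tagging it DET would leave rule 3 unsatisfiable, so it must be ADJ.
Position 4: tagging it DET would leave rule 3 unsatisfiable, so it must be ADJ.
Position 7: tagging it PREP would leave rule 2 unsatisfiable, so it must be DET.
Position 8: tagging it PREP would leave rule 2 unsatisfiable, so it must be DET.
That leaves exactly one tagging: PREP PREP ADJ ADJ PREP ADJ DET DET DET PREP.
Rule-by-rule: rule 1 ✓; rule 2 ✓; rule 3 ✓.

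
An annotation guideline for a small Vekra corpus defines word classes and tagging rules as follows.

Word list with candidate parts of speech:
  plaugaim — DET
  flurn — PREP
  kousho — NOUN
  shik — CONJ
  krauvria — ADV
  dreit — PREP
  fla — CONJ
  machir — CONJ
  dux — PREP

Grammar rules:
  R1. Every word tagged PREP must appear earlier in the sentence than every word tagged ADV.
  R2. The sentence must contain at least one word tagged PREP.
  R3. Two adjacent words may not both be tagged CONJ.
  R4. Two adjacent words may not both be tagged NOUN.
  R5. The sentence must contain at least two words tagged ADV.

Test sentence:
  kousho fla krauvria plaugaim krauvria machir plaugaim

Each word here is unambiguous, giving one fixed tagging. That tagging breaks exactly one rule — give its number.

Fixed tagging: NOUN CONJ ADV DET ADV CONJ DET.
Applying the rules: R1 pass, R2 fail, R3 pass, R4 pass, R5 pass.
Only rule 2 fails.

2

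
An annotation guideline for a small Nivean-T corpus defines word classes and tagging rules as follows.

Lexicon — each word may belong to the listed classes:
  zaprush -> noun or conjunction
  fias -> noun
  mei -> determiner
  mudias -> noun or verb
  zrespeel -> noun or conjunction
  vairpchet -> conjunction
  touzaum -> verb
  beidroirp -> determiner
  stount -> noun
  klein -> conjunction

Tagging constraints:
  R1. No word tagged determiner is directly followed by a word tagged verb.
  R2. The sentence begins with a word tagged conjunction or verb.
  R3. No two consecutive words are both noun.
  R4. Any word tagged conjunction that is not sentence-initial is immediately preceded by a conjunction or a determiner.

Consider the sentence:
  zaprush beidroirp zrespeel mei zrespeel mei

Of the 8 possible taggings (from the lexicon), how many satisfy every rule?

4

Candidates per position — 1:zaprush {noun,conjunction}; 2:beidroirp {determiner}; 3:zrespeel {noun,conjunction}; 4:mei {determiner}; 5:zrespeel {noun,conjunction}; 6:mei {determiner}.
There are 8 candidate sequences in total.
The sequences that satisfy every rule: conjunction determiner noun determiner noun determiner; conjunction determiner noun determiner conjunction determiner; conjunction determiner conjunction determiner noun determiner; conjunction determiner conjunction determiner conjunction determiner.
Count = 4.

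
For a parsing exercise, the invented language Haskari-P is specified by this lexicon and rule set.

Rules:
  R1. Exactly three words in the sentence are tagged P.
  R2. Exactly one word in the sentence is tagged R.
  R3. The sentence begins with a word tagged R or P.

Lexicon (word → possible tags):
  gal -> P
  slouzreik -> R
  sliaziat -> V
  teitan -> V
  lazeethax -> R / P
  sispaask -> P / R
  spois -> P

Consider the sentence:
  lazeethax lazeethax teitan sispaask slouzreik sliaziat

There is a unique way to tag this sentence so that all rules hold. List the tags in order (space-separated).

P P V P R V

Candidates per position — 1:lazeethax {R,P}; 2:lazeethax {R,P}; 3:teitan {V}; 4:sispaask {P,R}; 5:slouzreik {R}; 6:sliaziat {V}.
Position 1: tagging it R would leave rule 1 unsatisfiable, so it must be P.
Position 2: tagging it R would leave rule 1 unsatisfiable, so it must be P.
Position 4: tagging it R would leave rule 1 unsatisfiable, so it must be P.
The unique satisfying tagging is: P P V P R V.
Check: rule 1 holds; rule 2 holds; rule 3 holds.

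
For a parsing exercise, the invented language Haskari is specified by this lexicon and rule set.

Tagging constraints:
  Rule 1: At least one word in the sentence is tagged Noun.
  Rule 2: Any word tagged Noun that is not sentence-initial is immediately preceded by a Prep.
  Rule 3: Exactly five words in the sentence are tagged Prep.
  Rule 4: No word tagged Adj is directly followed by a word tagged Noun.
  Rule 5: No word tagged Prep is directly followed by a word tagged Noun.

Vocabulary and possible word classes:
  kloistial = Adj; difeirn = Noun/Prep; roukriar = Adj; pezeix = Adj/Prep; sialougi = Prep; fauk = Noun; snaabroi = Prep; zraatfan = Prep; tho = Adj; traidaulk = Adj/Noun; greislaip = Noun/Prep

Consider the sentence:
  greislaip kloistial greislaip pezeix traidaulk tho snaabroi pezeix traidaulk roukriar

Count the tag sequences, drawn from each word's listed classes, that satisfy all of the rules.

Candidates per position — 1:greislaip {Noun,Prep}; 2:kloistial {Adj}; 3:greislaip {Noun,Prep}; 4:pezeix {Adj,Prep}; 5:traidaulk {Adj,Noun}; 6:tho {Adj}; 7:snaabroi {Prep}; 8:pezeix {Adj,Prep}; 9:traidaulk {Adj,Noun}; 10:roukriar {Adj}.
There are 64 candidate sequences in total.
Every candidate sequence violates at least one rule; no consistent tagging exists.
Count = 0.

0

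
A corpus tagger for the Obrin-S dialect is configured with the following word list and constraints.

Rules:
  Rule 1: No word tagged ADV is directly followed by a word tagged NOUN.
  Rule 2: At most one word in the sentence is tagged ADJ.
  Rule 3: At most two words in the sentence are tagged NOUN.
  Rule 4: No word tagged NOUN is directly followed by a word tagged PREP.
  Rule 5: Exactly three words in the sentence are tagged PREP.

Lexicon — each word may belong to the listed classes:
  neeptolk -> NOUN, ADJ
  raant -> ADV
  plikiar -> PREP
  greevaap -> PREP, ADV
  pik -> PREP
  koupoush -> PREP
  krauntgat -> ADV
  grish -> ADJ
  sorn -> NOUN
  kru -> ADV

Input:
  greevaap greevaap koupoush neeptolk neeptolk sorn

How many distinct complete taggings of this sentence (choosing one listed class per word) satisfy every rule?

Candidates per position — 1:greevaap {PREP,ADV}; 2:greevaap {PREP,ADV}; 3:koupoush {PREP}; 4:neeptolk {NOUN,ADJ}; 5:neeptolk {NOUN,ADJ}; 6:sorn {NOUN}.
There are 16 candidate sequences in total.
The sequences that satisfy every rule: PREP PREP PREP NOUN ADJ NOUN; PREP PREP PREP ADJ NOUN NOUN.
Count = 2.

2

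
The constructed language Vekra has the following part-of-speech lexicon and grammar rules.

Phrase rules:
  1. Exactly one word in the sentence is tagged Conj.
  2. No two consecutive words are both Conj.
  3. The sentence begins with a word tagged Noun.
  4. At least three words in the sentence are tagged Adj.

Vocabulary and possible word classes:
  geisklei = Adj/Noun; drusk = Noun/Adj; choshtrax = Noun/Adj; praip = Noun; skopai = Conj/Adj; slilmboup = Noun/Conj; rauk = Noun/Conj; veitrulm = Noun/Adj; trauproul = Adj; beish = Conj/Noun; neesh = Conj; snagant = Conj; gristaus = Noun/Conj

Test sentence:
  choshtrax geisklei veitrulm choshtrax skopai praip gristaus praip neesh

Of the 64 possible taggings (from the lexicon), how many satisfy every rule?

4

Candidates per position — 1:choshtrax {Noun,Adj}; 2:geisklei {Adj,Noun}; 3:veitrulm {Noun,Adj}; 4:choshtrax {Noun,Adj}; 5:skopai {Conj,Adj}; 6:praip {Noun}; 7:gristaus {Noun,Conj}; 8:praip {Noun}; 9:neesh {Conj}.
There are 64 candidate sequences in total.
The sequences that satisfy every rule: Noun Adj Noun Adj Adj Noun Noun Noun Conj; Noun Adj Adj Noun Adj Noun Noun Noun Conj; Noun Adj Adj Adj Adj Noun Noun Noun Conj; Noun Noun Adj Adj Adj Noun Noun Noun Conj.
Count = 4.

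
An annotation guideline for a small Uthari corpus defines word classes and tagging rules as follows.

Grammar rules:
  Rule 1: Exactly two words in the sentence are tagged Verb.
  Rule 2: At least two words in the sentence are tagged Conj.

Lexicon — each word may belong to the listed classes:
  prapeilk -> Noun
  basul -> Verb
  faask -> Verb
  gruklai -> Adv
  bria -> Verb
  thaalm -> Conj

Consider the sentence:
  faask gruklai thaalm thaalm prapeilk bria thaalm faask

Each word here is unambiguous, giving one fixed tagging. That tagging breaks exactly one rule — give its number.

1

Fixed tagging: Verb Adv Conj Conj Noun Verb Conj Verb.
Applying the rules: R1 fails, R2 ok.
Only rule 1 fails.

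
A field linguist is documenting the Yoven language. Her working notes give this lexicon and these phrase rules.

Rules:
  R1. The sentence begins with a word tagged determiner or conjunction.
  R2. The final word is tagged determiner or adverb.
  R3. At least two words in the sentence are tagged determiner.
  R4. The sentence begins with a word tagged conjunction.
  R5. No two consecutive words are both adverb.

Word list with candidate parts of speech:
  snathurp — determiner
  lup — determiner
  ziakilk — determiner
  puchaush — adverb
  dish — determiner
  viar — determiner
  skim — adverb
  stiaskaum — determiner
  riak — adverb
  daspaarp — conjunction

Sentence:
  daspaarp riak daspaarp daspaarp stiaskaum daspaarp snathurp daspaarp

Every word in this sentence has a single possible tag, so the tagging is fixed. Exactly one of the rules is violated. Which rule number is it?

Fixed tagging: conjunction adverb conjunction conjunction determiner conjunction determiner conjunction.
Applying the rules: R1 ✓, R2 ✗, R3 ✓, R4 ✓, R5 ✓.
Only rule 2 fails.

2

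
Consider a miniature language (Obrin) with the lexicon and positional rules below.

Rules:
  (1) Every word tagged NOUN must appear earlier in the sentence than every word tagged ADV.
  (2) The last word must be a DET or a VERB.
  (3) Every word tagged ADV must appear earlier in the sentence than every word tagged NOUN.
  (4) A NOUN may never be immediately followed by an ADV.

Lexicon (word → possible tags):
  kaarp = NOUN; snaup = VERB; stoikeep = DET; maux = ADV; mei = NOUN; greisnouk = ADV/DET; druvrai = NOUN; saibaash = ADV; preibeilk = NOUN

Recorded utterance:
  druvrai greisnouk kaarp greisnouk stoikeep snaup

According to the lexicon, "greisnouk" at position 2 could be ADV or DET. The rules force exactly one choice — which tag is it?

Candidates per position — 1:druvrai {NOUN}; 2:greisnouk {ADV,DET}; 3:kaarp {NOUN}; 4:greisnouk {ADV,DET}; 5:stoikeep {DET}; 6:snaup {VERB}.
If word 2 were ADV, no tagging could satisfy rule 1; so word 2 is DET.
If word 4 were ADV, no tagging could satisfy rule 3; so word 4 is DET.
The unique satisfying tagging is: NOUN DET NOUN DET DET VERB.
Rule-by-rule: rule 1 holds; rule 2 holds; rule 3 holds; rule 4 holds.

DET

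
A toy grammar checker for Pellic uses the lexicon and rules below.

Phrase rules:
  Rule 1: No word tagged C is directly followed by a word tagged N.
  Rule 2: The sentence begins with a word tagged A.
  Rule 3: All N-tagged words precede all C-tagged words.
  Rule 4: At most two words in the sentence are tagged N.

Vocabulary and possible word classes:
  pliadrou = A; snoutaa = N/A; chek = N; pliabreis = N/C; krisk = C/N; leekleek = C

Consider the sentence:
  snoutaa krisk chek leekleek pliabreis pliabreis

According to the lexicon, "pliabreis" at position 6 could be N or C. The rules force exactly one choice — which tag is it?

Candidates per position — 1:snoutaa {N,A}; 2:krisk {C,N}; 3:chek {N}; 4:leekleek {C}; 5:pliabreis {N,C}; 6:pliabreis {N,C}.
At position 1, choosing N makes rule 2 impossible to satisfy; hence A.
At position 2, choosing C makes rule 1 impossible to satisfy; hence N.
At position 5, choosing N makes rule 1 impossible to satisfy; hence C.
At position 6, choosing N makes rule 1 impossible to satisfy; hence C.
So the tagging must be: A N N C C C.
Checking: rule 1 ✓; rule 2 ✓; rule 3 ✓; rule 4 ✓.

C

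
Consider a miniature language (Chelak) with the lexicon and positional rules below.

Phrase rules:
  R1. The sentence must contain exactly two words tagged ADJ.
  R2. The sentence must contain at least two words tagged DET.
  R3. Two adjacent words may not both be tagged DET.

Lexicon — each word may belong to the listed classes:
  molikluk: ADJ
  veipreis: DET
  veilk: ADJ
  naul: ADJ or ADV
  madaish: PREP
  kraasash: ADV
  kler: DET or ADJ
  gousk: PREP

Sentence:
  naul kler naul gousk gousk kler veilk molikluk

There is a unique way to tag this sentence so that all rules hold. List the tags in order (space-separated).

ADV DET ADV PREP PREP DET ADJ ADJ

Candidates per position — 1:naul {ADJ,ADV}; 2:kler {DET,ADJ}; 3:naul {ADJ,ADV}; 4:gousk {PREP}; 5:gousk {PREP}; 6:kler {DET,ADJ}; 7:veilk {ADJ}; 8:molikluk {ADJ}.
Word 1 cannot be ADJ — rule 1 would then fail for every completion. It is ADV.
Word 2 cannot be ADJ — rule 1 would then fail for every completion. It is DET.
Word 3 cannot be ADJ — rule 1 would then fail for every completion. It is ADV.
Word 6 cannot be ADJ — rule 1 would then fail for every completion. It is DET.
So the tagging must be: ADV DET ADV PREP PREP DET ADJ ADJ.
Checking: rule 1 satisfied; rule 2 satisfied; rule 3 satisfied.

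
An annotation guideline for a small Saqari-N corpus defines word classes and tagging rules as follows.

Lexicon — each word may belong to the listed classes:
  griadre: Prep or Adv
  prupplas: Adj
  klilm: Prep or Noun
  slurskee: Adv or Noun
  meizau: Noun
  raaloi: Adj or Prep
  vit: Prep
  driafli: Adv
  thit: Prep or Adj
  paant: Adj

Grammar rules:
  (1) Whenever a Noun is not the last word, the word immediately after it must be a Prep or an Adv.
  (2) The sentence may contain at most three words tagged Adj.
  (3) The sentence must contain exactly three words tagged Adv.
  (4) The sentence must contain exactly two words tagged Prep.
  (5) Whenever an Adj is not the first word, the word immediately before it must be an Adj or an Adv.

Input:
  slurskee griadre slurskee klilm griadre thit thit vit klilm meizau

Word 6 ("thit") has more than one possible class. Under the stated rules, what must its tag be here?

Candidates per position — 1:slurskee {Adv,Noun}; 2:griadre {Prep,Adv}; 3:slurskee {Adv,Noun}; 4:klilm {Prep,Noun}; 5:griadre {Prep,Adv}; 6:thit {Prep,Adj}; 7:thit {Prep,Adj}; 8:vit {Prep}; 9:klilm {Prep,Noun}; 10:meizau {Noun}.
Word 9 cannot be Noun — rule 1 would then fail for every completion. It is Prep.
Word 2 cannot be Prep — rule 4 would then fail for every completion. It is Adv.
Word 4 cannot be Prep — rule 4 would then fail for every completion. It is Noun.
Word 5 cannot be Prep — rule 4 would then fail for every completion. It is Adv.
Word 6 cannot be Prep — rule 4 would then fail for every completion. It is Adj.
Word 7 cannot be Prep — rule 4 would then fail for every completion. It is Adj.
Word 3 cannot be Noun — rule 1 would then fail for every completion. It is Adv.
Word 1 cannot be Adv — rule 3 would then fail for every completion. It is Noun.
So the tagging must be: Noun Adv Adv Noun Adv Adj Adj Prep Prep Noun.
Checking: rule 1 satisfied; rule 2 satisfied; rule 3 satisfied; rule 4 satisfied; rule 5 satisfied.

Adj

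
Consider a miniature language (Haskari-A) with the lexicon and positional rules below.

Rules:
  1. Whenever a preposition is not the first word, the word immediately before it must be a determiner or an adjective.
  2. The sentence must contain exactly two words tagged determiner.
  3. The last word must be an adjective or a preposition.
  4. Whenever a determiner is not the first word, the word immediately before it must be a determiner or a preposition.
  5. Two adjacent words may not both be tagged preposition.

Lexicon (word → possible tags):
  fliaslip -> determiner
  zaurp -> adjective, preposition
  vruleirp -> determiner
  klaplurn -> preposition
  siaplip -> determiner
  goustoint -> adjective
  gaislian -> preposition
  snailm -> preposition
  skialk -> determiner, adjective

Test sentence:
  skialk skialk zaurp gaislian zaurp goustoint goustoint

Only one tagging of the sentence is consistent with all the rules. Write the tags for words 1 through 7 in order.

determiner determiner adjective preposition adjective adjective adjective

Candidates per position — 1:skialk {determiner,adjective}; 2:skialk {determiner,adjective}; 3:zaurp {adjective,preposition}; 4:gaislian {preposition}; 5:zaurp {adjective,preposition}; 6:goustoint {adjective}; 7:goustoint {adjective}.
Position 1: tagging it adjective would leave rule 2 unsatisfiable, so it must be determiner.
Position 2: tagging it adjective would leave rule 2 unsatisfiable, so it must be determiner.
Position 3: tagging it preposition would leave rule 1 unsatisfiable, so it must be adjective.
Position 5: tagging it preposition would leave rule 1 unsatisfiable, so it must be adjective.
The only consistent sequence is: determiner determiner adjective preposition adjective adjective adjective.
Checking: rule 1 satisfied; rule 2 satisfied; rule 3 satisfied; rule 4 satisfied; rule 5 satisfied.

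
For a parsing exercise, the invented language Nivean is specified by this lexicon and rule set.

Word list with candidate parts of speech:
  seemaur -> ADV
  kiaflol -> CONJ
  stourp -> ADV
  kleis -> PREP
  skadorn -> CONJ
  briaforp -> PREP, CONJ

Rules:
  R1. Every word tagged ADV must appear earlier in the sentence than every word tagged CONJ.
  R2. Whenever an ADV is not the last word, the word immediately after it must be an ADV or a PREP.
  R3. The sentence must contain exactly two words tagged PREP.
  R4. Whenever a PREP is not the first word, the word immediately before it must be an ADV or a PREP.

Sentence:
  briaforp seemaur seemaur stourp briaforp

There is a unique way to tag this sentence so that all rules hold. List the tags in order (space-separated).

Candidates per position — 1:briaforp {PREP,CONJ}; 2:seemaur {ADV}; 3:seemaur {ADV}; 4:stourp {ADV}; 5:briaforp {PREP,CONJ}.
Word 1 cannot be CONJ — rule 1 would then fail for every completion. It is PREP.
Word 5 cannot be CONJ — rule 2 would then fail for every completion. It is PREP.
So the tagging must be: PREP ADV ADV ADV PREP.
Rule-by-rule: rule 1 satisfied; rule 2 satisfied; rule 3 satisfied; rule 4 satisfied.

PREP ADV ADV ADV PREP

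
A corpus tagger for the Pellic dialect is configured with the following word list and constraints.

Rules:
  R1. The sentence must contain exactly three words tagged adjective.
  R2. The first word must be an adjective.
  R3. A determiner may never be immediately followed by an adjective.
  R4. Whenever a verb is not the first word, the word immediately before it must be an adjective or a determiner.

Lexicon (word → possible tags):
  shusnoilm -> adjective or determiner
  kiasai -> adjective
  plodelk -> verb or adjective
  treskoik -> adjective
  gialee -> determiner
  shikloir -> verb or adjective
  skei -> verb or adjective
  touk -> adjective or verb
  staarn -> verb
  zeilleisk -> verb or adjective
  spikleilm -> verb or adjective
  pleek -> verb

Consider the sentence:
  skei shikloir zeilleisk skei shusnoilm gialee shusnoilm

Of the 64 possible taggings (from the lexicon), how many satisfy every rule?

Candidates per position — 1:skei {verb,adjective}; 2:shikloir {verb,adjective}; 3:zeilleisk {verb,adjective}; 4:skei {verb,adjective}; 5:shusnoilm {adjective,determiner}; 6:gialee {determiner}; 7:shusnoilm {adjective,determiner}.
There are 64 candidate sequences in total.
The sequences that satisfy every rule: adjective verb adjective verb adjective determiner determiner; adjective verb adjective adjective determiner determiner determiner; adjective adjective verb adjective determiner determiner determiner; adjective adjective adjective verb determiner determiner determiner.
Count = 4.

4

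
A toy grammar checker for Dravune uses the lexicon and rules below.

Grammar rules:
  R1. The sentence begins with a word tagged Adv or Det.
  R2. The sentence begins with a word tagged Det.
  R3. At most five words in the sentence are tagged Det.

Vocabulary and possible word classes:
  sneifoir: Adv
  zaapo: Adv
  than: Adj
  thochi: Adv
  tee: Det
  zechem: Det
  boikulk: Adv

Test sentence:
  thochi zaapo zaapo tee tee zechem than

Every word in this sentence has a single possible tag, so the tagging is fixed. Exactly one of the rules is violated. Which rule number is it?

Fixed tagging: Adv Adv Adv Det Det Det Adj.
Checking each rule: R1 pass, R2 fail, R3 pass.
Only rule 2 fails.

2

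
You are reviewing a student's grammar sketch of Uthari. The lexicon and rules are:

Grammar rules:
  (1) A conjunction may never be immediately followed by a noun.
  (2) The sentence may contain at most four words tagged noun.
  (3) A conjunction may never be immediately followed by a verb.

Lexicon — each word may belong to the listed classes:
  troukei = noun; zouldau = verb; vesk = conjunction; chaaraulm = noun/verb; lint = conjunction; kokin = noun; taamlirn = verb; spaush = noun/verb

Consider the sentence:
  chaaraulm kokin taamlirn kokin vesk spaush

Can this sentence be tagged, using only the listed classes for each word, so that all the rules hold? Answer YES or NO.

NO

Candidates per position — 1:chaaraulm {noun,verb}; 2:kokin {noun}; 3:taamlirn {verb}; 4:kokin {noun}; 5:vesk {conjunction}; 6:spaush {noun,verb}.
Every candidate sequence violates at least one rule; no consistent tagging exists.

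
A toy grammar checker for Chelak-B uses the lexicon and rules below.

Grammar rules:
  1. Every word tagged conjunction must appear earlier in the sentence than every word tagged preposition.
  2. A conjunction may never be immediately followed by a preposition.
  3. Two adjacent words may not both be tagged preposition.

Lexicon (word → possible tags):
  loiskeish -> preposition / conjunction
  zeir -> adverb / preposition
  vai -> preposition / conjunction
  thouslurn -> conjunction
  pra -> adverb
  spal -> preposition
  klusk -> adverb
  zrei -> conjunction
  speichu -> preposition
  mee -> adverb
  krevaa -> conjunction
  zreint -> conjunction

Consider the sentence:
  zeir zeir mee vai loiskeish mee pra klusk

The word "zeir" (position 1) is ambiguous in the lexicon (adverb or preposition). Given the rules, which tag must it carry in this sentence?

adverb

Candidates per position — 1:zeir {adverb,preposition}; 2:zeir {adverb,preposition}; 3:mee {adverb}; 4:vai {preposition,conjunction}; 5:loiskeish {preposition,conjunction}; 6:mee {adverb}; 7:pra {adverb}; 8:klusk {adverb}.
Position 1: the remaining choice is settled jointly with positions 2, 4, 5 — only adverb at position 1 is part of a tagging that satisfies every rule.
So the tagging must be: adverb adverb adverb conjunction conjunction adverb adverb adverb.
Checking: rule 1 ok; rule 2 ok; rule 3 ok.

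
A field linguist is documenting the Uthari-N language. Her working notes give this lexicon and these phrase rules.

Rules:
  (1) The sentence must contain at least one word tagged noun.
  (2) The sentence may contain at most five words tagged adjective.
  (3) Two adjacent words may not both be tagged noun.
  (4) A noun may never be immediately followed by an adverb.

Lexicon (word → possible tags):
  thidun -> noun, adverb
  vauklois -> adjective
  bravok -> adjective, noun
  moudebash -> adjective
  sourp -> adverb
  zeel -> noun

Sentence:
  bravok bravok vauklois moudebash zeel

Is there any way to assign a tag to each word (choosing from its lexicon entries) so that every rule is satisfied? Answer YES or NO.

Candidates per position — 1:bravok {adjective,noun}; 2:bravok {adjective,noun}; 3:vauklois {adjective}; 4:moudebash {adjective}; 5:zeel {noun}.
One satisfying assignment: adjective noun adjective adjective noun.
Verifying each rule — rule 1 ✓; rule 2 ✓; rule 3 ✓; rule 4 ✓.

YES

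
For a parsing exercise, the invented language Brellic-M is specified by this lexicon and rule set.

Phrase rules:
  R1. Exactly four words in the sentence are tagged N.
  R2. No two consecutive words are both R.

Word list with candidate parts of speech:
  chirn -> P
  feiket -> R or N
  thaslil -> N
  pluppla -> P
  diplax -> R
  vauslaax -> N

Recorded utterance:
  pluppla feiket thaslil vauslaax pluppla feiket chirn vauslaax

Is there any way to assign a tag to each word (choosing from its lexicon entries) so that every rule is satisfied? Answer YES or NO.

YES

Candidates per position — 1:pluppla {P}; 2:feiket {R,N}; 3:thaslil {N}; 4:vauslaax {N}; 5:pluppla {P}; 6:feiket {R,N}; 7:chirn {P}; 8:vauslaax {N}.
One satisfying assignment: P N N N P R P N.
Check: rule 1 ok; rule 2 ok.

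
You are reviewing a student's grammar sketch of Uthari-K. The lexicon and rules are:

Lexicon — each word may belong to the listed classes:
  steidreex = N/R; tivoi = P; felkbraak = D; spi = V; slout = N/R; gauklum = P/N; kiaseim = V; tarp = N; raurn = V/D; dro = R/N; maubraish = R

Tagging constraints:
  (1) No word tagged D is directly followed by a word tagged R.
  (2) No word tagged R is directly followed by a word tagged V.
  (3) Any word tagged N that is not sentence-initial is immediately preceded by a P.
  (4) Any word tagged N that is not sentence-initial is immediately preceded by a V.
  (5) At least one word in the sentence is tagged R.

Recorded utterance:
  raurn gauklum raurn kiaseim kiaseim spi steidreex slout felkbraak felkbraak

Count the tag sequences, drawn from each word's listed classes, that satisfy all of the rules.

Candidates per position — 1:raurn {V,D}; 2:gauklum {P,N}; 3:raurn {V,D}; 4:kiaseim {V}; 5:kiaseim {V}; 6:spi {V}; 7:steidreex {N,R}; 8:slout {N,R}; 9:felkbraak {D}; 10:felkbraak {D}.
There are 32 candidate sequences in total.
The sequences that satisfy every rule: V P V V V V R R D D; V P D V V V R R D D; D P V V V V R R D D; D P D V V V R R D D.
Count = 4.

4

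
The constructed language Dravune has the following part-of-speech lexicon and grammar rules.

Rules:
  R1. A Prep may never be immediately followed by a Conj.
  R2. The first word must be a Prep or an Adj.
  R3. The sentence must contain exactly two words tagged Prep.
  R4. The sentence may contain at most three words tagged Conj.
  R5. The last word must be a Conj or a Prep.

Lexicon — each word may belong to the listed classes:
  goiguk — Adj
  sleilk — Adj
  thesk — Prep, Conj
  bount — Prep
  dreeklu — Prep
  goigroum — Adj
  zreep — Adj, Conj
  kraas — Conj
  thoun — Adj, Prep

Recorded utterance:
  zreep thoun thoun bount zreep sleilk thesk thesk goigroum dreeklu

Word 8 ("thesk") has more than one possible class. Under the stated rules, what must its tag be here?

Candidates per position — 1:zreep {Adj,Conj}; 2:thoun {Adj,Prep}; 3:thoun {Adj,Prep}; 4:bount {Prep}; 5:zreep {Adj,Conj}; 6:sleilk {Adj}; 7:thesk {Prep,Conj}; 8:thesk {Prep,Conj}; 9:goigroum {Adj}; 10:dreeklu {Prep}.
At position 1, choosing Conj makes rule 2 impossible to satisfy; hence Adj.
At position 2, choosing Prep makes rule 3 impossible to satisfy; hence Adj.
At position 3, choosing Prep makes rule 3 impossible to satisfy; hence Adj.
At position 5, choosing Conj makes rule 1 impossible to satisfy; hence Adj.
At position 7, choosing Prep makes rule 3 impossible to satisfy; hence Conj.
At position 8, choosing Prep makes rule 3 impossible to satisfy; hence Conj.
So the tagging must be: Adj Adj Adj Prep Adj Adj Conj Conj Adj Prep.
Rule-by-rule: rule 1 ok; rule 2 ok; rule 3 ok; rule 4 ok; rule 5 ok.

Conj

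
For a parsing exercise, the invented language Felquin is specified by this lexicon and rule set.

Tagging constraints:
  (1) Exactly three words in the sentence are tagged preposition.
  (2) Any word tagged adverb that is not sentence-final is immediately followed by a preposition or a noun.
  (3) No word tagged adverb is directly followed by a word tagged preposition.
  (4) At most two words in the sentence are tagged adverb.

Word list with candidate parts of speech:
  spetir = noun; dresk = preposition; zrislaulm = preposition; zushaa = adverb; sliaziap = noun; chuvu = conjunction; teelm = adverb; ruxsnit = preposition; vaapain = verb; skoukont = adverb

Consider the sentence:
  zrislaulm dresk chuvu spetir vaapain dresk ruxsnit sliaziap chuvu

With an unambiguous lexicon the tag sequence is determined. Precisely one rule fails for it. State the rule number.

Fixed tagging: preposition preposition conjunction noun verb preposition preposition noun conjunction.
Checking each rule: R1 violated, R2 holds, R3 holds, R4 holds.
Only rule 1 fails.

1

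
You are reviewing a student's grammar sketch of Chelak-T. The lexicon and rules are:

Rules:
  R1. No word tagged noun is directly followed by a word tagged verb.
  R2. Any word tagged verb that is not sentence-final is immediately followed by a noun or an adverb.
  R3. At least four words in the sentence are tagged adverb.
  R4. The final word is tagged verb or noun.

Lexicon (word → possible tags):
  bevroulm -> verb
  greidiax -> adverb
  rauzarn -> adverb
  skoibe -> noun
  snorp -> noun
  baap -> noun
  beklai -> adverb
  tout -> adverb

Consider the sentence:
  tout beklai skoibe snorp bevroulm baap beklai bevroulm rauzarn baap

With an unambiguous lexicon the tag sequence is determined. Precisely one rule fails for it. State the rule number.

Fixed tagging: adverb adverb noun noun verb noun adverb verb adverb noun.
Applying the rules: R1 fail, R2 pass, R3 pass, R4 pass.
Only rule 1 fails.

1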